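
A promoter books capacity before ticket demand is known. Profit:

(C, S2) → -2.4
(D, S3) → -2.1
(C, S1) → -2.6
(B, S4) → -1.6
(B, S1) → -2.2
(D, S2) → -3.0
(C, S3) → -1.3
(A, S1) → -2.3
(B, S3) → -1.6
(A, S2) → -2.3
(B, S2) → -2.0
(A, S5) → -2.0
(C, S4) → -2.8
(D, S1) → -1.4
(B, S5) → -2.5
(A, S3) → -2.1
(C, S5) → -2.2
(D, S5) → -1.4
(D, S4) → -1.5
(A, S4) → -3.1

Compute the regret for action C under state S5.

Best payoff under S5 is -1.4.
Regret = -1.4 − (-2.2) = 0.8.

0.8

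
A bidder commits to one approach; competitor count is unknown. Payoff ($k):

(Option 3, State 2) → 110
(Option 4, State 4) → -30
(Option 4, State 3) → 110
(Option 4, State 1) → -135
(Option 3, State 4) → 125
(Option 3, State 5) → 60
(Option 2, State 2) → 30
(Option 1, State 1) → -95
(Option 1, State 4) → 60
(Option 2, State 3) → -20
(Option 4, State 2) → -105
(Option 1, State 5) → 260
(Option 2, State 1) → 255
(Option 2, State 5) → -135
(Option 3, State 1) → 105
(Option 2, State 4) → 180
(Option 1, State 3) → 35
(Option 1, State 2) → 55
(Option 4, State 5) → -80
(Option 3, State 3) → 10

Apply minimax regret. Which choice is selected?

Column bests: State 1=255, State 2=110, State 3=110, State 4=180, State 5=260.
Option 1 regrets: 350, 55, 75, 120, 0 → max 350
Option 2 regrets: 0, 80, 130, 0, 395 → max 395
Option 3 regrets: 150, 0, 100, 55, 200 → max 200
Option 4 regrets: 390, 215, 0, 210, 340 → max 390
Smallest max regret = 200 → Option 3.

Option 3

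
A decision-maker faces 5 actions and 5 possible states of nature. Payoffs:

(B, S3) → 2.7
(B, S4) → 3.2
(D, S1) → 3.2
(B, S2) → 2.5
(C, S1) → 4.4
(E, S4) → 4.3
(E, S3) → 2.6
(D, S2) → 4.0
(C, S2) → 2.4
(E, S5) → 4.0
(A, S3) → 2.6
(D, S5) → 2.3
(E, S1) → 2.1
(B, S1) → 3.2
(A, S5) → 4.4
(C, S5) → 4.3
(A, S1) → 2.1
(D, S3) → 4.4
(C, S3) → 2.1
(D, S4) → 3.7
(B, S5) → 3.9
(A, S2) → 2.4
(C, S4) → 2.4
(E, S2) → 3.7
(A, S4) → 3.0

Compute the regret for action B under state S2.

Best payoff under S2 is 4.0.
Regret = 4.0 − 2.5 = 1.5.

1.5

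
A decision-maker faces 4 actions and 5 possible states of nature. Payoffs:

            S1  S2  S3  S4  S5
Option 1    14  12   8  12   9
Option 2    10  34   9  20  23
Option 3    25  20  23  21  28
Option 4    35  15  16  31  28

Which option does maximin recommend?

Row minima: Option 1=8, Option 2=9, Option 3=20, Option 4=15
Best worst-case = 20 → Option 3.

Option 3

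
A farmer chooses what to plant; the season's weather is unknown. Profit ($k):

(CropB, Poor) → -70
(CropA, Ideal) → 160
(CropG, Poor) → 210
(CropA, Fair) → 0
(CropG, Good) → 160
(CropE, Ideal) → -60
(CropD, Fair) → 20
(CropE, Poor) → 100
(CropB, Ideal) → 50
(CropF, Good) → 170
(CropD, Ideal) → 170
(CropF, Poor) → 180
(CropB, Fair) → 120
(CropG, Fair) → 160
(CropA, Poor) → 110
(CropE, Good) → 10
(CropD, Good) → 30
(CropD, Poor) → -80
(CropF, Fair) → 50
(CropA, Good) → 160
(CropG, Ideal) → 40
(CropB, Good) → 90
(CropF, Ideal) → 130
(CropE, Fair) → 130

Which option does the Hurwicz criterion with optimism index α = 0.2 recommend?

CropD: 0.2·170 + 0.8·(-80) = -30
CropE: 0.2·130 + 0.8·(-60) = -22
CropG: 0.2·210 + 0.8·40 = 74
CropB: 0.2·120 + 0.8·(-70) = -32
CropA: 0.2·160 + 0.8·0 = 32
CropF: 0.2·180 + 0.8·50 = 76
Highest Hurwicz score = 76 → CropF.

CropF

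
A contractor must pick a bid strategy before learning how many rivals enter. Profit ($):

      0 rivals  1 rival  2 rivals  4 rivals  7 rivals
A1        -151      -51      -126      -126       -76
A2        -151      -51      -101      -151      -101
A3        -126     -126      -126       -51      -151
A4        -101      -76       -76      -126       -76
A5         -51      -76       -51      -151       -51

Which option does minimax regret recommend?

A4

Column bests: 0 rivals=-51, 1 rival=-51, 2 rivals=-51, 4 rivals=-51, 7 rivals=-51.
A1 regrets: 100, 0, 75, 75, 25 → max 100
A2 regrets: 100, 0, 50, 100, 50 → max 100
A3 regrets: 75, 75, 75, 0, 100 → max 100
A4 regrets: 50, 25, 25, 75, 25 → max 75
A5 regrets: 0, 25, 0, 100, 0 → max 100
Smallest max regret = 75 → A4.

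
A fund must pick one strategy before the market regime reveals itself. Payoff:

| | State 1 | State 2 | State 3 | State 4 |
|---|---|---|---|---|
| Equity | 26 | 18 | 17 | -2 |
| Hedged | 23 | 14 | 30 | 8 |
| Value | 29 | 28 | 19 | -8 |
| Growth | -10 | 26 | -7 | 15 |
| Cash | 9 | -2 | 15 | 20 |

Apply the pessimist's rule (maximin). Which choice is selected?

Row minima: Equity=-2, Hedged=8, Value=-8, Growth=-10, Cash=-2
Best worst-case = 8 → Hedged.

Hedged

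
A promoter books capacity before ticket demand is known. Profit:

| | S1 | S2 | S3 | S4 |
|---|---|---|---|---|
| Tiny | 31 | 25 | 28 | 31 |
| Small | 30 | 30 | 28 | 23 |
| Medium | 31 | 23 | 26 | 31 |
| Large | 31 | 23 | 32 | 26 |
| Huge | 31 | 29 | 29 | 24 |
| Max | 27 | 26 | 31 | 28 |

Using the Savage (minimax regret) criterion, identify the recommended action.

Column bests: S1=31, S2=30, S3=32, S4=31.
Tiny regrets: 0, 5, 4, 0 → max 5
Small regrets: 1, 0, 4, 8 → max 8
Medium regrets: 0, 7, 6, 0 → max 7
Large regrets: 0, 7, 0, 5 → max 7
Huge regrets: 0, 1, 3, 7 → max 7
Max regrets: 4, 4, 1, 3 → max 4
Smallest max regret = 4 → Max.

Max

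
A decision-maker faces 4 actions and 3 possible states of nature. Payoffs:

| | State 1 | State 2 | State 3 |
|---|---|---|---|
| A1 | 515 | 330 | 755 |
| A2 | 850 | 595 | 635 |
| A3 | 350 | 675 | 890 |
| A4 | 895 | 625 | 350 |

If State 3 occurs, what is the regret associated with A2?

255

Best payoff under State 3 is 890.
Regret = 890 − 635 = 255.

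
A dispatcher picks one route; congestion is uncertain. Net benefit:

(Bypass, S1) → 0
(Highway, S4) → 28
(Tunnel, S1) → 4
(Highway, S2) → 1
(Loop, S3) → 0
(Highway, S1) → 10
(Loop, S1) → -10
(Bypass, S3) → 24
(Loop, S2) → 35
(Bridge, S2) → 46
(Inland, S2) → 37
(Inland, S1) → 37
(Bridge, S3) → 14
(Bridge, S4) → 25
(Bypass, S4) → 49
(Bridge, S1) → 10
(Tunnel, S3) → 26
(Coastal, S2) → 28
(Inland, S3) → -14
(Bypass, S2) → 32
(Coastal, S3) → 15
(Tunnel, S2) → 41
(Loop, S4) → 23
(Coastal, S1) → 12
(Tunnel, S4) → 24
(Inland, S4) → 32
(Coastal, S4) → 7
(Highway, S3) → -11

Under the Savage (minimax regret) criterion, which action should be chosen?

Column bests: S1=37, S2=46, S3=26, S4=49.
Coastal regrets: 25, 18, 11, 42 → max 42
Bypass regrets: 37, 14, 2, 0 → max 37
Inland regrets: 0, 9, 40, 17 → max 40
Tunnel regrets: 33, 5, 0, 25 → max 33
Highway regrets: 27, 45, 37, 21 → max 45
Bridge regrets: 27, 0, 12, 24 → max 27
Loop regrets: 47, 11, 26, 26 → max 47
Smallest max regret = 27 → Bridge.

Bridge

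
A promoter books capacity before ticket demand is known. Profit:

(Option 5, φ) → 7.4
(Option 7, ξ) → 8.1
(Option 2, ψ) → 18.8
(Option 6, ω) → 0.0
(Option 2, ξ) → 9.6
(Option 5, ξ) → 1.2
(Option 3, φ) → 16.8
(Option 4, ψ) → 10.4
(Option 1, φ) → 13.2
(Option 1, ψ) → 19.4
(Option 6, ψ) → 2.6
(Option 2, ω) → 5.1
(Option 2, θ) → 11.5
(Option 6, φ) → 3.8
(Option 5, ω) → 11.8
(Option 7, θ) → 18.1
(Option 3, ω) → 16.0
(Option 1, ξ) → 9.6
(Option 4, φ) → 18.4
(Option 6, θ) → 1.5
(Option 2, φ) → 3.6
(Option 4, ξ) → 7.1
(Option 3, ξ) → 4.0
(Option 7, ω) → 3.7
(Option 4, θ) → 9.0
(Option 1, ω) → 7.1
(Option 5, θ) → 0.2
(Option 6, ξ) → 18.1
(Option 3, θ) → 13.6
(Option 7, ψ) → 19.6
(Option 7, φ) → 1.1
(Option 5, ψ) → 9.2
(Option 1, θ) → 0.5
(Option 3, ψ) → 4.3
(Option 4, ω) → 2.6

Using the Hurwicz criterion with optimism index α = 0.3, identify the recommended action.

Option 2

Option 1: 0.3·19.4 + 0.7·0.5 = 6.17
Option 2: 0.3·18.8 + 0.7·3.6 = 8.16
Option 3: 0.3·16.8 + 0.7·4.0 = 7.84
Option 4: 0.3·18.4 + 0.7·2.6 = 7.34
Option 5: 0.3·11.8 + 0.7·0.2 = 3.68
Option 6: 0.3·18.1 + 0.7·0.0 = 5.43
Option 7: 0.3·19.6 + 0.7·1.1 = 6.65
Highest Hurwicz score = 8.16 → Option 2.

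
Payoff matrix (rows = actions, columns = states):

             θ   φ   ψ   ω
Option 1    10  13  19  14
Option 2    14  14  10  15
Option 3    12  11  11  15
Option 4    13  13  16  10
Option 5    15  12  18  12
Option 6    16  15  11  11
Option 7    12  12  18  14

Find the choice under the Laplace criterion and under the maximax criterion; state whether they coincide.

Row averages: Option 1=14, Option 2=13.25, Option 3=12.25, Option 4=13, Option 5=14.25, Option 6=13.25, Option 7=14
Highest average = 14.25 → Option 5.
Row maxima: Option 1=19, Option 2=15, Option 3=15, Option 4=16, Option 5=18, Option 6=16, Option 7=18
Best best-case = 19 → Option 1.

laplace → Option 5; maximax → Option 1 (disagree)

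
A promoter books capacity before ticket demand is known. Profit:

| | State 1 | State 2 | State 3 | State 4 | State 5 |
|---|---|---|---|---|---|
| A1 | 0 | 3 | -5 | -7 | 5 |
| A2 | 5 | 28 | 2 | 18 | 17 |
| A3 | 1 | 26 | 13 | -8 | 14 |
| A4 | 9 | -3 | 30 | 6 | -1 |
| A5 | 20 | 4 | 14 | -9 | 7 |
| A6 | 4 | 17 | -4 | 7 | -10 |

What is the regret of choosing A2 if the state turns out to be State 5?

Best payoff under State 5 is 17.
Regret = 17 − 17 = 0.

0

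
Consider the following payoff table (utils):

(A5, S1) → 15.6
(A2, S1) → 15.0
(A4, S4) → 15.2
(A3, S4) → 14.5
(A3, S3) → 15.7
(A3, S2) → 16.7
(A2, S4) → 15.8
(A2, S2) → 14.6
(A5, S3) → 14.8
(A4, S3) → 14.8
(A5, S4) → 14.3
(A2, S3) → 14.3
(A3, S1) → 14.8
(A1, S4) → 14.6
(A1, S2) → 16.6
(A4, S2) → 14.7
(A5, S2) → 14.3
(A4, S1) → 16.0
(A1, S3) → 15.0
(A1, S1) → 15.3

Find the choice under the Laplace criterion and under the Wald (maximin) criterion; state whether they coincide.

laplace → A3; maximin → A4 (disagree)

Row averages: A1=15.375, A2=14.925, A3=15.425, A4=15.175, A5=14.75
Highest average = 15.425 → A3.
Row minima: A1=14.6, A2=14.3, A3=14.5, A4=14.7, A5=14.3
Best worst-case = 14.7 → A4.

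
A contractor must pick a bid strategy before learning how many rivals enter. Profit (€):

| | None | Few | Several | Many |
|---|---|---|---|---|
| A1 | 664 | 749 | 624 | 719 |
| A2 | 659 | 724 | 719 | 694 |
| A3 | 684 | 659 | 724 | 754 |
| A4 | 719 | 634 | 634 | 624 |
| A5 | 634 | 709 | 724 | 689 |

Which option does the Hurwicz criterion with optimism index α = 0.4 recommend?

A3

A1: 0.4·749 + 0.6·624 = 674
A2: 0.4·724 + 0.6·659 = 685
A3: 0.4·754 + 0.6·659 = 697
A4: 0.4·719 + 0.6·624 = 662
A5: 0.4·724 + 0.6·634 = 670
Highest Hurwicz score = 697 → A3.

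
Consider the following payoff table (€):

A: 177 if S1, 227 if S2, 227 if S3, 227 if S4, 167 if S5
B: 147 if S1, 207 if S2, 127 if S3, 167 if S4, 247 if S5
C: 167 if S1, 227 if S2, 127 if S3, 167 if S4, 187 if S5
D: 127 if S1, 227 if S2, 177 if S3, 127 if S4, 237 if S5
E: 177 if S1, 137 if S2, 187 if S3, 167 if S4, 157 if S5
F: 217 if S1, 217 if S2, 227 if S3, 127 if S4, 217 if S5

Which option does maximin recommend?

A

Row minima: A=167, B=127, C=127, D=127, E=137, F=127
Best worst-case = 167 → A.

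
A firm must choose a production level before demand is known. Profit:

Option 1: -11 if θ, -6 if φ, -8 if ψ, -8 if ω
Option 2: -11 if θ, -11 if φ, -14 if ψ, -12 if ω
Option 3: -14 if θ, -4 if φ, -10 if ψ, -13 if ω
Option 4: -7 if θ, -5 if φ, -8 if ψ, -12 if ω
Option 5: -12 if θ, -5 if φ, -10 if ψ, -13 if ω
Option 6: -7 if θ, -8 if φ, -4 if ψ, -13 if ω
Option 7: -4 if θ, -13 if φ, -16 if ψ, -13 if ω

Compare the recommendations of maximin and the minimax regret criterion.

Row minima: Option 1=-11, Option 2=-14, Option 3=-14, Option 4=-12, Option 5=-13, Option 6=-13, Option 7=-16
Best worst-case = -11 → Option 1.
Column bests: θ=-4, φ=-4, ψ=-4, ω=-8.
Option 1 regrets: 7, 2, 4, 0 → max 7
Option 2 regrets: 7, 7, 10, 4 → max 10
Option 3 regrets: 10, 0, 6, 5 → max 10
Option 4 regrets: 3, 1, 4, 4 → max 4
Option 5 regrets: 8, 1, 6, 5 → max 8
Option 6 regrets: 3, 4, 0, 5 → max 5
Option 7 regrets: 0, 9, 12, 5 → max 12
Smallest max regret = 4 → Option 4.

maximin → Option 1; minimax regret → Option 4 (disagree)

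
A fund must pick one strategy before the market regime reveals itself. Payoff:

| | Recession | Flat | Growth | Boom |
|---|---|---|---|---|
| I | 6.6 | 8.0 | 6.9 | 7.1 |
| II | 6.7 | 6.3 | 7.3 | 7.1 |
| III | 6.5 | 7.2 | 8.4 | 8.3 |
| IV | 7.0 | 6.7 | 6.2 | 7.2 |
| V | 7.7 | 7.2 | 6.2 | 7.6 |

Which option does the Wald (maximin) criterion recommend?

Row minima: I=6.6, II=6.3, III=6.5, IV=6.2, V=6.2
Best worst-case = 6.6 → I.

I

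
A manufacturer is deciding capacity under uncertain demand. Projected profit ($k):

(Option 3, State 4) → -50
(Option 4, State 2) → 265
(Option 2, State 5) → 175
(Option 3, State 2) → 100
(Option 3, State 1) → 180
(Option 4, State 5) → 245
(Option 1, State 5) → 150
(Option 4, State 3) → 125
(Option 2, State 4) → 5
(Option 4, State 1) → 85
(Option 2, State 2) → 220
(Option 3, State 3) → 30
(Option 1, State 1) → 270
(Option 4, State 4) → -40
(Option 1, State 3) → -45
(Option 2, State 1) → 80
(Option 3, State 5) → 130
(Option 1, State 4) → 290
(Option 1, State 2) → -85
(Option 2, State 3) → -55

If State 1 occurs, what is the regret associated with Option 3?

Best payoff under State 1 is 270.
Regret = 270 − 180 = 90.

90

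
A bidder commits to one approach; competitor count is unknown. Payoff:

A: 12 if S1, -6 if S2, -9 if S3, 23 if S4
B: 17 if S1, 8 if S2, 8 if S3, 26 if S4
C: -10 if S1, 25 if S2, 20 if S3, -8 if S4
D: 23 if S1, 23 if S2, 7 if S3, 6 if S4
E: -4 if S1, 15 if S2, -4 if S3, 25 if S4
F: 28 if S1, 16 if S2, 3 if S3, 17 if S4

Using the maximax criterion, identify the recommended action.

Row maxima: A=23, B=26, C=25, D=23, E=25, F=28
Best best-case = 28 → F.

F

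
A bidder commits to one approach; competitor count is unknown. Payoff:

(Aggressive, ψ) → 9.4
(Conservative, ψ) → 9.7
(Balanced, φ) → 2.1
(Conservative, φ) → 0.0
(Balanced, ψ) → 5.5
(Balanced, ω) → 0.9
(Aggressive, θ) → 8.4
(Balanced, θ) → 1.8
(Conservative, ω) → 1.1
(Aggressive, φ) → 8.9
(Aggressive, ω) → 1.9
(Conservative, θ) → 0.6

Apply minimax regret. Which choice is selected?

Aggressive

Column bests: θ=8.4, φ=8.9, ψ=9.7, ω=1.9.
Conservative regrets: 7.8, 8.9, 0.0, 0.8 → max 8.9
Balanced regrets: 6.6, 6.8, 4.2, 1.0 → max 6.8
Aggressive regrets: 0.0, 0.0, 0.3, 0.0 → max 0.3
Smallest max regret = 0.3 → Aggressive.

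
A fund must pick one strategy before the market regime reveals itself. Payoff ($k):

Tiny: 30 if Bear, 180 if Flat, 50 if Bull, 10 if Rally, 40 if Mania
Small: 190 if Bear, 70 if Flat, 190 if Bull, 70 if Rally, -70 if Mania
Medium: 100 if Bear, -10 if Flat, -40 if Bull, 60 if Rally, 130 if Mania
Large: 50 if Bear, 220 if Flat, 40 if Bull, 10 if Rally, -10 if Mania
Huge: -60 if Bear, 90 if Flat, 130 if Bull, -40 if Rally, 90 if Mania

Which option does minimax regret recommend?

Column bests: Bear=190, Flat=220, Bull=190, Rally=70, Mania=130.
Tiny regrets: 160, 40, 140, 60, 90 → max 160
Small regrets: 0, 150, 0, 0, 200 → max 200
Medium regrets: 90, 230, 230, 10, 0 → max 230
Large regrets: 140, 0, 150, 60, 140 → max 150
Huge regrets: 250, 130, 60, 110, 40 → max 250
Smallest max regret = 150 → Large.

Large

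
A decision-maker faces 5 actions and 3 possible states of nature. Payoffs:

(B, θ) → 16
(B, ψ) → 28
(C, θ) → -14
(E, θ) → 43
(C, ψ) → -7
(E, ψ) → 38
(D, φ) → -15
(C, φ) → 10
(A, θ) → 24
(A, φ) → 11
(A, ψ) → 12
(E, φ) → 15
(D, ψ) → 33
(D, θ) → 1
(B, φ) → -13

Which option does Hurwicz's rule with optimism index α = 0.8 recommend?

A: 0.8·24 + 0.2·11 = 21.4
B: 0.8·28 + 0.2·(-13) = 19.8
C: 0.8·10 + 0.2·(-14) = 5.2
D: 0.8·33 + 0.2·(-15) = 23.4
E: 0.8·43 + 0.2·15 = 37.4
Highest Hurwicz score = 37.4 → E.

E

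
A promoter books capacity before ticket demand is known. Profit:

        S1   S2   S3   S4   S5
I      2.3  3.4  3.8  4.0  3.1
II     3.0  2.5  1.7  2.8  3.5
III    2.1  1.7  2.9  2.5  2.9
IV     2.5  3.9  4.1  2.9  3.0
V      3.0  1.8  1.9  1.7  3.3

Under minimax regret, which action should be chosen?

Column bests: S1=3.0, S2=3.9, S3=4.1, S4=4.0, S5=3.5.
I regrets: 0.7, 0.5, 0.3, 0.0, 0.4 → max 0.7
II regrets: 0.0, 1.4, 2.4, 1.2, 0.0 → max 2.4
III regrets: 0.9, 2.2, 1.2, 1.5, 0.6 → max 2.2
IV regrets: 0.5, 0.0, 0.0, 1.1, 0.5 → max 1.1
V regrets: 0.0, 2.1, 2.2, 2.3, 0.2 → max 2.3
Smallest max regret = 0.7 → I.

I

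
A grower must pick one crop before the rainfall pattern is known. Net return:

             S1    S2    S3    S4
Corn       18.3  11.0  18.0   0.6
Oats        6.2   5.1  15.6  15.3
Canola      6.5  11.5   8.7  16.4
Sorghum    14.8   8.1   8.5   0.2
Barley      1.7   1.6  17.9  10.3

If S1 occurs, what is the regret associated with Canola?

11.8

Best payoff under S1 is 18.3.
Regret = 18.3 − 6.5 = 11.8.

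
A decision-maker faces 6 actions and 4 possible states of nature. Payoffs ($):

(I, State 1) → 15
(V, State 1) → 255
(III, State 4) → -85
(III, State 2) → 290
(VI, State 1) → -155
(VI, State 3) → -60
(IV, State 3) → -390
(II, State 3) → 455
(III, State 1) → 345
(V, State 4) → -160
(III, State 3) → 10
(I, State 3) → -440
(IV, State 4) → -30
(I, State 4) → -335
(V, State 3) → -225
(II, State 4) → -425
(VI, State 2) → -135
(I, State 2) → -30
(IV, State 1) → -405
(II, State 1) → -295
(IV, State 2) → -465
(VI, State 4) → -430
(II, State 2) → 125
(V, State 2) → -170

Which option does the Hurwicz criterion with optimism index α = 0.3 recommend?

I: 0.3·15 + 0.7·(-440) = -303.5
II: 0.3·455 + 0.7·(-425) = -161
III: 0.3·345 + 0.7·(-85) = 44
IV: 0.3·(-30) + 0.7·(-465) = -334.5
V: 0.3·255 + 0.7·(-225) = -81
VI: 0.3·(-60) + 0.7·(-430) = -319
Highest Hurwicz score = 44 → III.

III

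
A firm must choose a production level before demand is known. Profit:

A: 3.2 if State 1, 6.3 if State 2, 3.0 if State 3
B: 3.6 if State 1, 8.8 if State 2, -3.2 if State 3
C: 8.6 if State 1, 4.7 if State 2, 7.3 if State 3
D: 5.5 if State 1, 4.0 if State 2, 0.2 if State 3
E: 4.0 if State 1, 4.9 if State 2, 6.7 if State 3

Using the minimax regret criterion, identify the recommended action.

C

Column bests: State 1=8.6, State 2=8.8, State 3=7.3.
A regrets: 5.4, 2.5, 4.3 → max 5.4
B regrets: 5.0, 0.0, 10.5 → max 10.5
C regrets: 0.0, 4.1, 0.0 → max 4.1
D regrets: 3.1, 4.8, 7.1 → max 7.1
E regrets: 4.6, 3.9, 0.6 → max 4.6
Smallest max regret = 4.1 → C.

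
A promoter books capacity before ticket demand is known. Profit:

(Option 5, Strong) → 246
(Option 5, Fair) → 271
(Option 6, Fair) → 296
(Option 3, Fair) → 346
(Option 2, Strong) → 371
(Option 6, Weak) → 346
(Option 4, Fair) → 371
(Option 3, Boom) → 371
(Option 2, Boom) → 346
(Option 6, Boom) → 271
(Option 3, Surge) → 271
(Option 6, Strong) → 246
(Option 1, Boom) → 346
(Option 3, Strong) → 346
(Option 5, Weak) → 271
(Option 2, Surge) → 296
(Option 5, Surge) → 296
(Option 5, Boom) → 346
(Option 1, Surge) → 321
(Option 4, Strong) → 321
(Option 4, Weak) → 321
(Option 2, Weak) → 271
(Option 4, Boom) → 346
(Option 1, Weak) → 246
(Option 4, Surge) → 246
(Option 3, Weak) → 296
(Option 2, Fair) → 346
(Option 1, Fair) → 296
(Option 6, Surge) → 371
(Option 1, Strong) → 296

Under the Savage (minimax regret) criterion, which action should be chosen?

Column bests: Weak=346, Fair=371, Strong=371, Boom=371, Surge=371.
Option 1 regrets: 100, 75, 75, 25, 50 → max 100
Option 2 regrets: 75, 25, 0, 25, 75 → max 75
Option 3 regrets: 50, 25, 25, 0, 100 → max 100
Option 4 regrets: 25, 0, 50, 25, 125 → max 125
Option 5 regrets: 75, 100, 125, 25, 75 → max 125
Option 6 regrets: 0, 75, 125, 100, 0 → max 125
Smallest max regret = 75 → Option 2.

Option 2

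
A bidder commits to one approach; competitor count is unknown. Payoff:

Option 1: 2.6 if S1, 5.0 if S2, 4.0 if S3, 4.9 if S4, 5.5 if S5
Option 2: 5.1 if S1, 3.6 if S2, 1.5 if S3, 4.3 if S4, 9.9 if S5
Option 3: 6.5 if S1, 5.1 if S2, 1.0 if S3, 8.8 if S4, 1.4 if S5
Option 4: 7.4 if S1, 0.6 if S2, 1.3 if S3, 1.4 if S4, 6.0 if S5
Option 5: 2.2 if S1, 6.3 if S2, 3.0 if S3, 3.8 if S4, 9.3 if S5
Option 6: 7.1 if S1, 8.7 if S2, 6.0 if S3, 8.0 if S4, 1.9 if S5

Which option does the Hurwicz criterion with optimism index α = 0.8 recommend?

Option 2

Option 1: 0.8·5.5 + 0.2·2.6 = 4.92
Option 2: 0.8·9.9 + 0.2·1.5 = 8.22
Option 3: 0.8·8.8 + 0.2·1.0 = 7.24
Option 4: 0.8·7.4 + 0.2·0.6 = 6.04
Option 5: 0.8·9.3 + 0.2·2.2 = 7.88
Option 6: 0.8·8.7 + 0.2·1.9 = 7.34
Highest Hurwicz score = 8.22 → Option 2.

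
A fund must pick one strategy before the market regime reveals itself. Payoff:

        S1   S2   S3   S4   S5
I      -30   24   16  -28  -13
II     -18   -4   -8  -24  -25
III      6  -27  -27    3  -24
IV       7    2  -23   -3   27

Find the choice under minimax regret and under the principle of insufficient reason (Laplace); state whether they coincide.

Column bests: S1=7, S2=24, S3=16, S4=3, S5=27.
I regrets: 37, 0, 0, 31, 40 → max 40
II regrets: 25, 28, 24, 27, 52 → max 52
III regrets: 1, 51, 43, 0, 51 → max 51
IV regrets: 0, 22, 39, 6, 0 → max 39
Smallest max regret = 39 → IV.
Row averages: I=-6.2, II=-15.8, III=-13.8, IV=2
Highest average = 2 → IV.

minimax regret → IV; laplace → IV (agree)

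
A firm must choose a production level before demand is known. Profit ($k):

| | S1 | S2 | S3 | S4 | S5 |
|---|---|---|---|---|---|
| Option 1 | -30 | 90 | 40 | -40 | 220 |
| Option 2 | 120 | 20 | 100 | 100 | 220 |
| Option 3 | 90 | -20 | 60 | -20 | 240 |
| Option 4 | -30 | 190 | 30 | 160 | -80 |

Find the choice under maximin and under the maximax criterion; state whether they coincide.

Row minima: Option 1=-40, Option 2=20, Option 3=-20, Option 4=-80
Best worst-case = 20 → Option 2.
Row maxima: Option 1=220, Option 2=220, Option 3=240, Option 4=190
Best best-case = 240 → Option 3.

maximin → Option 2; maximax → Option 3 (disagree)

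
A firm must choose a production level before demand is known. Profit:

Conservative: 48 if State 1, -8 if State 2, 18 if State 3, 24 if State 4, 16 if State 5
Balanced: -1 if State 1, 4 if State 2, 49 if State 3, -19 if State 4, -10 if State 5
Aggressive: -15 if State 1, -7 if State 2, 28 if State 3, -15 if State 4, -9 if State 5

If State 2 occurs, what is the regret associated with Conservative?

12

Best payoff under State 2 is 4.
Regret = 4 − (-8) = 12.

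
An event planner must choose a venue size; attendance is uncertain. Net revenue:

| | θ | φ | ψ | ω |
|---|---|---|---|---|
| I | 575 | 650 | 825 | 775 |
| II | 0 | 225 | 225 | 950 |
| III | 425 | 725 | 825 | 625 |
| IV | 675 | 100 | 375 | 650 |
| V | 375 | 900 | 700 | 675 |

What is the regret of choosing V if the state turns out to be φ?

0

Best payoff under φ is 900.
Regret = 900 − 900 = 0.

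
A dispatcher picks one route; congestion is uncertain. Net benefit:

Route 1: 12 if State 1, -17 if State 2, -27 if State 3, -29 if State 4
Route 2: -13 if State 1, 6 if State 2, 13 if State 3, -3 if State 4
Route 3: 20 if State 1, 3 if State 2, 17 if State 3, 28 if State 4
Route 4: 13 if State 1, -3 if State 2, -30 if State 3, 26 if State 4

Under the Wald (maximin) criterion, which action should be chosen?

Route 3

Row minima: Route 1=-29, Route 2=-13, Route 3=3, Route 4=-30
Best worst-case = 3 → Route 3.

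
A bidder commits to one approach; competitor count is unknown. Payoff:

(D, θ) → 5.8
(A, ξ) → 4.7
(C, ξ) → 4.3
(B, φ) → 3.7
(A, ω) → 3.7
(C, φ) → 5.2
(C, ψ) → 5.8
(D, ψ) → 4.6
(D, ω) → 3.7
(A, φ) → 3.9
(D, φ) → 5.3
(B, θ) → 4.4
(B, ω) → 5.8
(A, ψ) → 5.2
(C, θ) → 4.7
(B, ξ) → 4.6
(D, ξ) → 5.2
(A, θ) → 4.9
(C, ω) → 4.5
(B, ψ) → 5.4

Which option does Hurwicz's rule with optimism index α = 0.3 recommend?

C

A: 0.3·5.2 + 0.7·3.7 = 4.15
B: 0.3·5.8 + 0.7·3.7 = 4.33
C: 0.3·5.8 + 0.7·4.3 = 4.75
D: 0.3·5.8 + 0.7·3.7 = 4.33
Highest Hurwicz score = 4.75 → C.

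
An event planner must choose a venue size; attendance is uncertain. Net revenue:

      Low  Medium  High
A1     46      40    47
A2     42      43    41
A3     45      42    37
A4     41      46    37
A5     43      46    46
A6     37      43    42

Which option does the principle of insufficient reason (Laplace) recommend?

A5

Row averages: A1=133/3, A2=42, A3=124/3, A4=124/3, A5=45, A6=122/3
Highest average = 45 → A5.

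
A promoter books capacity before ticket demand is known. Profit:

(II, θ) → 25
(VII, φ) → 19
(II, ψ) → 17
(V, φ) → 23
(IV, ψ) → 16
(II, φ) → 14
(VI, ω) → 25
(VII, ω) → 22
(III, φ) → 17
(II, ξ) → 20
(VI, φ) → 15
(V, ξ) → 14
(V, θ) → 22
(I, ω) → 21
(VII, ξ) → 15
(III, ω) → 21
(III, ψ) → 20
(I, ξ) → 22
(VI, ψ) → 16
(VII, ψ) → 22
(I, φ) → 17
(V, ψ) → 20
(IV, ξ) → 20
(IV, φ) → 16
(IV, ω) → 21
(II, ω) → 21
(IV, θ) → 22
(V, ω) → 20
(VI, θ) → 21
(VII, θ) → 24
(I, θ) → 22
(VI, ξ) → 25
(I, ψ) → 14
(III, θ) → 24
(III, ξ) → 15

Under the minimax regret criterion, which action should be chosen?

IV

Column bests: θ=25, φ=23, ψ=22, ω=25, ξ=25.
I regrets: 3, 6, 8, 4, 3 → max 8
II regrets: 0, 9, 5, 4, 5 → max 9
III regrets: 1, 6, 2, 4, 10 → max 10
IV regrets: 3, 7, 6, 4, 5 → max 7
V regrets: 3, 0, 2, 5, 11 → max 11
VI regrets: 4, 8, 6, 0, 0 → max 8
VII regrets: 1, 4, 0, 3, 10 → max 10
Smallest max regret = 7 → IV.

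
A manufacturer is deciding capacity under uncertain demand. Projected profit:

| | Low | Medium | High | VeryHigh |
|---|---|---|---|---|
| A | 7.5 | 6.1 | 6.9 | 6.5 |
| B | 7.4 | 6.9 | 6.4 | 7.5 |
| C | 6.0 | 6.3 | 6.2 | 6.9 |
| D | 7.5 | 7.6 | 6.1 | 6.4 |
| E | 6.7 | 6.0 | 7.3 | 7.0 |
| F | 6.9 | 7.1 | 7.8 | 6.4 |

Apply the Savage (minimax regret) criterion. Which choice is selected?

F

Column bests: Low=7.5, Medium=7.6, High=7.8, VeryHigh=7.5.
A regrets: 0.0, 1.5, 0.9, 1.0 → max 1.5
B regrets: 0.1, 0.7, 1.4, 0.0 → max 1.4
C regrets: 1.5, 1.3, 1.6, 0.6 → max 1.6
D regrets: 0.0, 0.0, 1.7, 1.1 → max 1.7
E regrets: 0.8, 1.6, 0.5, 0.5 → max 1.6
F regrets: 0.6, 0.5, 0.0, 1.1 → max 1.1
Smallest max regret = 1.1 → F.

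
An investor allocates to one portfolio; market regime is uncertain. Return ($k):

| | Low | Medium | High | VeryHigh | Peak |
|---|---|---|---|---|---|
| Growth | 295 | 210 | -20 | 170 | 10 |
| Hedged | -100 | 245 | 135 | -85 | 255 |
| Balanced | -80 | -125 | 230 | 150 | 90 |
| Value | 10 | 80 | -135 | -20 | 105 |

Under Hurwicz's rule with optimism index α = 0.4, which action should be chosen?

Growth: 0.4·295 + 0.6·(-20) = 106
Hedged: 0.4·255 + 0.6·(-100) = 42
Balanced: 0.4·230 + 0.6·(-125) = 17
Value: 0.4·105 + 0.6·(-135) = -39
Highest Hurwicz score = 106 → Growth.

Growth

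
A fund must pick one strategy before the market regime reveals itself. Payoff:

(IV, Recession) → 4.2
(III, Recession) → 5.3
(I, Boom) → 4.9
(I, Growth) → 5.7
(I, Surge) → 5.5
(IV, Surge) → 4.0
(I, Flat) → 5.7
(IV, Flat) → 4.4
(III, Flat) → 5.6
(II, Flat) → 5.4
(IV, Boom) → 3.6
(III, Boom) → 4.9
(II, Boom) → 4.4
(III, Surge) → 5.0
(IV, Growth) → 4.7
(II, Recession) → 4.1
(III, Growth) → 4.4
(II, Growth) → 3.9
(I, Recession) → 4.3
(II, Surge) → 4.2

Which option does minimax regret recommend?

Column bests: Recession=5.3, Flat=5.7, Growth=5.7, Boom=4.9, Surge=5.5.
I regrets: 1.0, 0.0, 0.0, 0.0, 0.0 → max 1.0
II regrets: 1.2, 0.3, 1.8, 0.5, 1.3 → max 1.8
III regrets: 0.0, 0.1, 1.3, 0.0, 0.5 → max 1.3
IV regrets: 1.1, 1.3, 1.0, 1.3, 1.5 → max 1.5
Smallest max regret = 1.0 → I.

I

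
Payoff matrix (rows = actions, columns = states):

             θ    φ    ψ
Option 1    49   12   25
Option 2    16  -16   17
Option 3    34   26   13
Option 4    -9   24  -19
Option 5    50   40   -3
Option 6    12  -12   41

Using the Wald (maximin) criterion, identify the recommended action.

Option 3

Row minima: Option 1=12, Option 2=-16, Option 3=13, Option 4=-19, Option 5=-3, Option 6=-12
Best worst-case = 13 → Option 3.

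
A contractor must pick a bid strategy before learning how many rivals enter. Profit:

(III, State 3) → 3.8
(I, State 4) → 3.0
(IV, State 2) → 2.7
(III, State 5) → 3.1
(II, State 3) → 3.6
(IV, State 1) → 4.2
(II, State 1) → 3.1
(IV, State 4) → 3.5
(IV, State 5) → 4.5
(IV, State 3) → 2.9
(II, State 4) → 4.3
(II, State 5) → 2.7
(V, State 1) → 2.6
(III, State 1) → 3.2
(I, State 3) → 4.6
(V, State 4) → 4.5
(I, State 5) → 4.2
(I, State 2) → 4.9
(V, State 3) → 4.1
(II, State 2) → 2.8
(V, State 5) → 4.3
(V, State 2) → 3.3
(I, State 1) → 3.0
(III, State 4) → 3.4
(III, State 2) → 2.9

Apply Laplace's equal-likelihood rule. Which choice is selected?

I

Row averages: I=3.94, II=3.3, III=3.28, IV=3.56, V=3.76
Highest average = 3.94 → I.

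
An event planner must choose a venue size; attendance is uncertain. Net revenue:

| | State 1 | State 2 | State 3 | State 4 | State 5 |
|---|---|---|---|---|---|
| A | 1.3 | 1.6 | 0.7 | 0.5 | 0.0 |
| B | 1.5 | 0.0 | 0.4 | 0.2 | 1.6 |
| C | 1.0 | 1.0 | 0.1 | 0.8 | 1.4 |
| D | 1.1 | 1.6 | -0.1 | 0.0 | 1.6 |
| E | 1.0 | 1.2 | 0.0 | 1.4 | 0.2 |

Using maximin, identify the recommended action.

Row minima: A=0.0, B=0.0, C=0.1, D=-0.1, E=0.0
Best worst-case = 0.1 → C.

C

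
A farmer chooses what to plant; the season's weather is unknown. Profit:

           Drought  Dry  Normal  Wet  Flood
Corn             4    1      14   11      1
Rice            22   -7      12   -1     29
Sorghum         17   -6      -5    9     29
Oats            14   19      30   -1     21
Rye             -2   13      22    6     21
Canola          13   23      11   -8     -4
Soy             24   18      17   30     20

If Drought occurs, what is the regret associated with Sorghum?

7

Best payoff under Drought is 24.
Regret = 24 − 17 = 7.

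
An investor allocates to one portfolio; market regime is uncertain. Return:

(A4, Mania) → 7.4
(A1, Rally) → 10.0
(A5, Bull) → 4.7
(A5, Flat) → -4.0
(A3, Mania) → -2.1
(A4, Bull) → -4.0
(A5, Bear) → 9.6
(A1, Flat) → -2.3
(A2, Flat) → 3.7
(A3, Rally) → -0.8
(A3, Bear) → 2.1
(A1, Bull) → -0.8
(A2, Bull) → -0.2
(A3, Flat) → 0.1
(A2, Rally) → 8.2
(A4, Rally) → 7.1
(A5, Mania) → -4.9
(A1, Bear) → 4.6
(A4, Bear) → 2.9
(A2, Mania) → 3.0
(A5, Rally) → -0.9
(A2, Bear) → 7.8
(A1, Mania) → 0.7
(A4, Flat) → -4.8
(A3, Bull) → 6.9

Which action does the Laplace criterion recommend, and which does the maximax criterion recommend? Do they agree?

laplace → A2; maximax → A1 (disagree)

Row averages: A1=2.44, A2=4.5, A3=1.24, A4=1.72, A5=0.9
Highest average = 4.5 → A2.
Row maxima: A1=10.0, A2=8.2, A3=6.9, A4=7.4, A5=9.6
Best best-case = 10.0 → A1.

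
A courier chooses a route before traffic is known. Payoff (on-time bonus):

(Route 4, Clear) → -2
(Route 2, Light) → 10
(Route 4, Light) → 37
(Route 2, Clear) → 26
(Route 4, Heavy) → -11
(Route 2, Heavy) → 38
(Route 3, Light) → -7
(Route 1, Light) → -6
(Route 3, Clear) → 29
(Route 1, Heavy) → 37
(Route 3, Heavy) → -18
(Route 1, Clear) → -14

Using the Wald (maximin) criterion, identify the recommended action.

Route 2

Row minima: Route 1=-14, Route 2=10, Route 3=-18, Route 4=-11
Best worst-case = 10 → Route 2.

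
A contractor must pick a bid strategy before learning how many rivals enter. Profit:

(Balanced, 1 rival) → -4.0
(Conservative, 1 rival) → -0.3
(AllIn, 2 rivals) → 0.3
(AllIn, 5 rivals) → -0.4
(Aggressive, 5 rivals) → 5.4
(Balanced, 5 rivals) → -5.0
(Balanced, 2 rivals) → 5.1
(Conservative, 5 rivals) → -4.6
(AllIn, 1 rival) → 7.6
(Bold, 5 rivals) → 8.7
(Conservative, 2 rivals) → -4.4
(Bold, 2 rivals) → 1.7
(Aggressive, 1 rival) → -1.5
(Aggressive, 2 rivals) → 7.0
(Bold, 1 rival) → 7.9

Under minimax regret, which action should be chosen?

Bold

Column bests: 1 rival=7.9, 2 rivals=7.0, 5 rivals=8.7.
Conservative regrets: 8.2, 11.4, 13.3 → max 13.3
Balanced regrets: 11.9, 1.9, 13.7 → max 13.7
Aggressive regrets: 9.4, 0.0, 3.3 → max 9.4
Bold regrets: 0.0, 5.3, 0.0 → max 5.3
AllIn regrets: 0.3, 6.7, 9.1 → max 9.1
Smallest max regret = 5.3 → Bold.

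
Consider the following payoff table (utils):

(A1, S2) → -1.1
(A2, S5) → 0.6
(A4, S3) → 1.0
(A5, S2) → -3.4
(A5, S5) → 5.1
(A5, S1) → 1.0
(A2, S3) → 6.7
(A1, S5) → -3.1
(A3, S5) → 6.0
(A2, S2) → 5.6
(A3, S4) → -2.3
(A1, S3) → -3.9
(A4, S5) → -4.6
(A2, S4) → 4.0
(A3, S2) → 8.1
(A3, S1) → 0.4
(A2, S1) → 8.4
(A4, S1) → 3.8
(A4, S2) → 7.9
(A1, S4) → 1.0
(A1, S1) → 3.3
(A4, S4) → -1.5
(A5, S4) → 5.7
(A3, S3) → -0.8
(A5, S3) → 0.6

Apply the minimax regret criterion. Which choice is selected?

Column bests: S1=8.4, S2=8.1, S3=6.7, S4=5.7, S5=6.0.
A1 regrets: 5.1, 9.2, 10.6, 4.7, 9.1 → max 10.6
A2 regrets: 0.0, 2.5, 0.0, 1.7, 5.4 → max 5.4
A3 regrets: 8.0, 0.0, 7.5, 8.0, 0.0 → max 8.0
A4 regrets: 4.6, 0.2, 5.7, 7.2, 10.6 → max 10.6
A5 regrets: 7.4, 11.5, 6.1, 0.0, 0.9 → max 11.5
Smallest max regret = 5.4 → A2.

A2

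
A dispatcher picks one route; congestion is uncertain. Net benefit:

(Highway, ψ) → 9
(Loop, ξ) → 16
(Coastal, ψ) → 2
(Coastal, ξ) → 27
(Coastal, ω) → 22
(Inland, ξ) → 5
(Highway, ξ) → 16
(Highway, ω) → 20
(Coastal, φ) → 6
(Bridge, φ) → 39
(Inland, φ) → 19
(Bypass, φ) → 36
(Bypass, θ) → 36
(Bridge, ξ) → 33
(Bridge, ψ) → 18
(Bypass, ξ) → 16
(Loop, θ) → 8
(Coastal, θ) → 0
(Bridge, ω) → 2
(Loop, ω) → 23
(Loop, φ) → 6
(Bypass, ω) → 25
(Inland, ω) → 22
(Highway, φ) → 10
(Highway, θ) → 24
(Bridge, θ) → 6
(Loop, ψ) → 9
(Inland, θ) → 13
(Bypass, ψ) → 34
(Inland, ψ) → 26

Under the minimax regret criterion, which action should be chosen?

Bypass

Column bests: θ=36, φ=39, ψ=34, ω=25, ξ=33.
Highway regrets: 12, 29, 25, 5, 17 → max 29
Bypass regrets: 0, 3, 0, 0, 17 → max 17
Loop regrets: 28, 33, 25, 2, 17 → max 33
Bridge regrets: 30, 0, 16, 23, 0 → max 30
Inland regrets: 23, 20, 8, 3, 28 → max 28
Coastal regrets: 36, 33, 32, 3, 6 → max 36
Smallest max regret = 17 → Bypass.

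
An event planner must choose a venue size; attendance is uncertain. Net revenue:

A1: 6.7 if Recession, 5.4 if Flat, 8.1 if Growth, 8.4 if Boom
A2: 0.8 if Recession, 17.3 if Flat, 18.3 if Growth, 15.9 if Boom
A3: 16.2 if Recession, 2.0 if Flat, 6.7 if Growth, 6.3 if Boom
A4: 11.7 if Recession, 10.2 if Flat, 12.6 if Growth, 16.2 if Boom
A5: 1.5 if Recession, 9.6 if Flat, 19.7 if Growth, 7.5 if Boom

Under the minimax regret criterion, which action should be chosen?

A4

Column bests: Recession=16.2, Flat=17.3, Growth=19.7, Boom=16.2.
A1 regrets: 9.5, 11.9, 11.6, 7.8 → max 11.9
A2 regrets: 15.4, 0.0, 1.4, 0.3 → max 15.4
A3 regrets: 0.0, 15.3, 13.0, 9.9 → max 15.3
A4 regrets: 4.5, 7.1, 7.1, 0.0 → max 7.1
A5 regrets: 14.7, 7.7, 0.0, 8.7 → max 14.7
Smallest max regret = 7.1 → A4.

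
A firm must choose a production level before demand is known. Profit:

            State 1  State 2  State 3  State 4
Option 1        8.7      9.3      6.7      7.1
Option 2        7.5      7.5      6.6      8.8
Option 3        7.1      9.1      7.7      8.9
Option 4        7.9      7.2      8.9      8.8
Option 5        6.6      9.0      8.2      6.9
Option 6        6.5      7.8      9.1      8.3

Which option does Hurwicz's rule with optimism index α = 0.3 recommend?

Option 1: 0.3·9.3 + 0.7·6.7 = 7.48
Option 2: 0.3·8.8 + 0.7·6.6 = 7.26
Option 3: 0.3·9.1 + 0.7·7.1 = 7.7
Option 4: 0.3·8.9 + 0.7·7.2 = 7.71
Option 5: 0.3·9.0 + 0.7·6.6 = 7.32
Option 6: 0.3·9.1 + 0.7·6.5 = 7.28
Highest Hurwicz score = 7.71 → Option 4.

Option 4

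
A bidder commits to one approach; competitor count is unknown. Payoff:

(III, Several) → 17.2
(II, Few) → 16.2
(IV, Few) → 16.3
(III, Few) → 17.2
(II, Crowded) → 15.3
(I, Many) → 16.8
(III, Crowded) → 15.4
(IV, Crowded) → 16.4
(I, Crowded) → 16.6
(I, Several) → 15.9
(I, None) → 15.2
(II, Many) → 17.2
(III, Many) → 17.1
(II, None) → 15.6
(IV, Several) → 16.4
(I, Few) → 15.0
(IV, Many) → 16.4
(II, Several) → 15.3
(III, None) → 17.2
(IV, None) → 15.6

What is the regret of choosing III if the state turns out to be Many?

Best payoff under Many is 17.2.
Regret = 17.2 − 17.1 = 0.1.

0.1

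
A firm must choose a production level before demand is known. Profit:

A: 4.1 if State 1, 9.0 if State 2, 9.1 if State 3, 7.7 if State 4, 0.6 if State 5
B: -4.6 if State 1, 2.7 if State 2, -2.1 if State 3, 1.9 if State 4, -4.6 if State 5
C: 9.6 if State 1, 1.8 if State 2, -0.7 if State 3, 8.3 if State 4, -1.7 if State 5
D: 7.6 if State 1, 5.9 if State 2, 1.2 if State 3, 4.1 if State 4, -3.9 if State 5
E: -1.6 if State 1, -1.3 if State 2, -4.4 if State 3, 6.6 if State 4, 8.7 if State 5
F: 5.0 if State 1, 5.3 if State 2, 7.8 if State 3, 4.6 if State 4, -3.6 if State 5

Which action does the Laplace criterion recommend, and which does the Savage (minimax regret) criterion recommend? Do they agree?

Row averages: A=6.1, B=-1.34, C=3.46, D=2.98, E=1.6, F=3.82
Highest average = 6.1 → A.
Column bests: State 1=9.6, State 2=9.0, State 3=9.1, State 4=8.3, State 5=8.7.
A regrets: 5.5, 0.0, 0.0, 0.6, 8.1 → max 8.1
B regrets: 14.2, 6.3, 11.2, 6.4, 13.3 → max 14.2
C regrets: 0.0, 7.2, 9.8, 0.0, 10.4 → max 10.4
D regrets: 2.0, 3.1, 7.9, 4.2, 12.6 → max 12.6
E regrets: 11.2, 10.3, 13.5, 1.7, 0.0 → max 13.5
F regrets: 4.6, 3.7, 1.3, 3.7, 12.3 → max 12.3
Smallest max regret = 8.1 → A.

laplace → A; minimax regret → A (agree)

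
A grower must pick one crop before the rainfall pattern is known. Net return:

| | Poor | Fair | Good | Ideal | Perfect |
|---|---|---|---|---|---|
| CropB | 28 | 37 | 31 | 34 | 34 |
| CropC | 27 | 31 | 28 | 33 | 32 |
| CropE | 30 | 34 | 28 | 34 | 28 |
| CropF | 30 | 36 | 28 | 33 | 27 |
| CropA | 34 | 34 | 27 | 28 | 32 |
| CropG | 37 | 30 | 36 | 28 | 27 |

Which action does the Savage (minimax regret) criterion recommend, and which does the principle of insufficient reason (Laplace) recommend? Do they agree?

minimax regret → CropG; laplace → CropB (disagree)

Column bests: Poor=37, Fair=37, Good=36, Ideal=34, Perfect=34.
CropB regrets: 9, 0, 5, 0, 0 → max 9
CropC regrets: 10, 6, 8, 1, 2 → max 10
CropE regrets: 7, 3, 8, 0, 6 → max 8
CropF regrets: 7, 1, 8, 1, 7 → max 8
CropA regrets: 3, 3, 9, 6, 2 → max 9
CropG regrets: 0, 7, 0, 6, 7 → max 7
Smallest max regret = 7 → CropG.
Row averages: CropB=32.8, CropC=30.2, CropE=30.8, CropF=30.8, CropA=31, CropG=31.6
Highest average = 32.8 → CropB.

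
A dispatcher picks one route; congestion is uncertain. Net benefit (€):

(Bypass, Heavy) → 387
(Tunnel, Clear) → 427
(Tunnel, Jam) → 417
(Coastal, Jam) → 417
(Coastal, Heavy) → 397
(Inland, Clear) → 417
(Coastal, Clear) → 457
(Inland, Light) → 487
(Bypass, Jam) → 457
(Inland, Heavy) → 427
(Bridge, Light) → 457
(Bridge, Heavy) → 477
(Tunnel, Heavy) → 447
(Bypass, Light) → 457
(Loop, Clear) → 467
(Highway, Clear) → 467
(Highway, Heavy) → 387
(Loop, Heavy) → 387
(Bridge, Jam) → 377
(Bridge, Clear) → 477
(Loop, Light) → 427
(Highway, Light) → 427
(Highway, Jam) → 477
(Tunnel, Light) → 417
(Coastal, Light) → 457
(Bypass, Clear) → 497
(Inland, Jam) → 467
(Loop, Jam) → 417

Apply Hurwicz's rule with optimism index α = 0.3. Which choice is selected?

Inland

Coastal: 0.3·457 + 0.7·397 = 415
Bypass: 0.3·497 + 0.7·387 = 420
Inland: 0.3·487 + 0.7·417 = 438
Bridge: 0.3·477 + 0.7·377 = 407
Loop: 0.3·467 + 0.7·387 = 411
Highway: 0.3·477 + 0.7·387 = 414
Tunnel: 0.3·447 + 0.7·417 = 426
Highest Hurwicz score = 438 → Inland.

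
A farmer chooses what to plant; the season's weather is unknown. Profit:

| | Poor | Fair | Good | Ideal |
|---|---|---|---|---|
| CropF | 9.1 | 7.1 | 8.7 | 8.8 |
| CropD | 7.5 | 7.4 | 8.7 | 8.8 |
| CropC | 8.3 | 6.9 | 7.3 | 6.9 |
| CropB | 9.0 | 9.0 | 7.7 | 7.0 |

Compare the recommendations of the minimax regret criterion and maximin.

Column bests: Poor=9.1, Fair=9.0, Good=8.7, Ideal=8.8.
CropF regrets: 0.0, 1.9, 0.0, 0.0 → max 1.9
CropD regrets: 1.6, 1.6, 0.0, 0.0 → max 1.6
CropC regrets: 0.8, 2.1, 1.4, 1.9 → max 2.1
CropB regrets: 0.1, 0.0, 1.0, 1.8 → max 1.8
Smallest max regret = 1.6 → CropD.
Row minima: CropF=7.1, CropD=7.4, CropC=6.9, CropB=7.0
Best worst-case = 7.4 → CropD.

minimax regret → CropD; maximin → CropD (agree)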